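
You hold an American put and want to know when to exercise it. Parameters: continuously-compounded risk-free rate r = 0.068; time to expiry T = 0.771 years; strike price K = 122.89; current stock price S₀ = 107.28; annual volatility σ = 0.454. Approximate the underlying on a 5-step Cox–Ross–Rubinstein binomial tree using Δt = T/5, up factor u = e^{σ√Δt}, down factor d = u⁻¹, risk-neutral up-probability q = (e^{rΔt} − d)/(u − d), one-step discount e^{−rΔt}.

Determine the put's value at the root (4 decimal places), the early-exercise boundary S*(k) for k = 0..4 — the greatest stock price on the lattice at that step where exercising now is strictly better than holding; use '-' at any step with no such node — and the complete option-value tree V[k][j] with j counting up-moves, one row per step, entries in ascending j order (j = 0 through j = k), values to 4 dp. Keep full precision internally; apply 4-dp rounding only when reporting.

params: Δt=0.15420 u=1.19516 d=0.83671 q=0.48495 e^(-rΔt)=0.98957
t_5 payoffs: 78.8961 60.0490 33.1278 0.0000 0.0000 0.0000
t_4: node(4,0) S=52.5797 payoff=70.3103 vs cont=69.0285 → 70.3103 [stop]  node(4,1) S=75.1049 payoff=47.7851 vs cont=46.5032 → 47.7851 [stop]  node(4,2) S=107.2800 payoff=15.6100 vs cont=16.8843 → 16.8843 [wait]  node(4,3) S=153.2390 payoff=0.0000 vs cont=0.0000 → 0.0000 [wait]  node(4,4) S=218.8868 payoff=0.0000 vs cont=0.0000 → 0.0000 [wait]  ⇒ S*(4)=75.1049
t_3: node(3,0) S=62.8410 payoff=60.0490 vs cont=58.7671 → 60.0490 [stop]  node(3,1) S=89.7622 payoff=33.1278 vs cont=32.4575 → 33.1278 [stop]  node(3,2) S=128.2165 payoff=0.0000 vs cont=8.6055 → 8.6055 [wait]  node(3,3) S=183.1447 payoff=0.0000 vs cont=0.0000 → 0.0000 [wait]  ⇒ S*(3)=89.7622
t_2: node(2,0) S=75.1049 payoff=47.7851 vs cont=46.5032 → 47.7851 [stop]  node(2,1) S=107.2800 payoff=15.6100 vs cont=21.0141 → 21.0141 [wait]  node(2,2) S=153.2390 payoff=0.0000 vs cont=4.3860 → 4.3860 [wait]  ⇒ S*(2)=75.1049
t_1: node(1,0) S=89.7622 payoff=33.1278 vs cont=34.4393 → 34.4393 [wait]  node(1,1) S=128.2165 payoff=0.0000 vs cont=12.8151 → 12.8151 [wait]  ⇒ S*(1)=-
t_0: node(0,0) S=107.2800 payoff=15.6100 vs cont=23.7027 → 23.7027 [wait]  ⇒ S*(0)=-

price = 23.7027
boundary = - - 75.1049 89.7622 75.1049
tree:
23.7027
34.4393 12.8151
47.7851 21.0141 4.3860
60.0490 33.1278 8.6055 0.0000
70.3103 47.7851 16.8843 0.0000 0.0000
78.8961 60.0490 33.1278 0.0000 0.0000 0.0000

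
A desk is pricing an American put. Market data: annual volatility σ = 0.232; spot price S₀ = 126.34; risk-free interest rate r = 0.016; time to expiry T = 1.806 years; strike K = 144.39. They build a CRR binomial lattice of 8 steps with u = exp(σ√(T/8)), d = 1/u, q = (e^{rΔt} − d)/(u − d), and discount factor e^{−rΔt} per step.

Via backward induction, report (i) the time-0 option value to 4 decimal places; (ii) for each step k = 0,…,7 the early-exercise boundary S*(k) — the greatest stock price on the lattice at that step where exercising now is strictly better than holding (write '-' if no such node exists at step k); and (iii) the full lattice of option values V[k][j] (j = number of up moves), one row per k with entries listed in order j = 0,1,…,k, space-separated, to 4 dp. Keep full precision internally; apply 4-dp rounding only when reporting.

params: Δt=0.22575 u=1.11654 d=0.89563 q=0.48885 e^(-rΔt)=0.99639
t_8 payoffs: 92.0829 79.1813 63.0974 43.0465 18.0500 0.0000 0.0000 0.0000 0.0000
t_7: node(7,0) S=58.4028 payoff=85.9872 vs cont=85.4667 → 85.9872 [stop]  node(7,1) S=72.8079 payoff=71.5821 vs cont=71.0615 → 71.5821 [stop]  node(7,2) S=90.7660 payoff=53.6240 vs cont=53.1034 → 53.6240 [stop]  node(7,3) S=113.1536 payoff=31.2364 vs cont=30.7158 → 31.2364 [stop]  node(7,4) S=141.0631 payoff=3.3269 vs cont=9.1930 → 9.1930 [wait]  node(7,5) S=175.8565 payoff=0.0000 vs cont=0.0000 → 0.0000 [wait]  node(7,6) S=219.2317 payoff=0.0000 vs cont=0.0000 → 0.0000 [wait]  node(7,7) S=273.3055 payoff=0.0000 vs cont=0.0000 → 0.0000 [wait]  ⇒ S*(7)=113.1536
t_6: node(6,0) S=65.2087 payoff=79.1813 vs cont=78.6607 → 79.1813 [stop]  node(6,1) S=81.2926 payoff=63.0974 vs cont=62.5768 → 63.0974 [stop]  node(6,2) S=101.3435 payoff=43.0465 vs cont=42.5259 → 43.0465 [stop]  node(6,3) S=126.3400 payoff=18.0500 vs cont=20.3867 → 20.3867 [wait]  node(6,4) S=157.5019 payoff=0.0000 vs cont=4.6820 → 4.6820 [wait]  node(6,5) S=196.3500 payoff=0.0000 vs cont=0.0000 → 0.0000 [wait]  node(6,6) S=244.7800 payoff=0.0000 vs cont=0.0000 → 0.0000 [wait]  ⇒ S*(6)=101.3435
t_5: node(5,0) S=72.8079 payoff=71.5821 vs cont=71.0615 → 71.5821 [stop]  node(5,1) S=90.7660 payoff=53.6240 vs cont=53.1034 → 53.6240 [stop]  node(5,2) S=113.1536 payoff=31.2364 vs cont=31.8540 → 31.8540 [wait]  node(5,3) S=141.0631 payoff=3.3269 vs cont=12.6636 → 12.6636 [wait]  node(5,4) S=175.8565 payoff=0.0000 vs cont=2.3846 → 2.3846 [wait]  node(5,5) S=219.2317 payoff=0.0000 vs cont=0.0000 → 0.0000 [wait]  ⇒ S*(5)=90.7660
t_4: node(4,0) S=81.2926 payoff=63.0974 vs cont=62.5768 → 63.0974 [stop]  node(4,1) S=101.3435 payoff=43.0465 vs cont=42.8267 → 43.0465 [stop]  node(4,2) S=126.3400 payoff=18.0500 vs cont=22.3918 → 22.3918 [wait]  node(4,3) S=157.5019 payoff=0.0000 vs cont=7.6112 → 7.6112 [wait]  node(4,4) S=196.3500 payoff=0.0000 vs cont=1.2145 → 1.2145 [wait]  ⇒ S*(4)=101.3435
t_3: node(3,0) S=90.7660 payoff=53.6240 vs cont=53.1034 → 53.6240 [stop]  node(3,1) S=113.1536 payoff=31.2364 vs cont=32.8306 → 32.8306 [wait]  node(3,2) S=141.0631 payoff=3.3269 vs cont=15.1116 → 15.1116 [wait]  node(3,3) S=175.8565 payoff=0.0000 vs cont=4.4680 → 4.4680 [wait]  ⇒ S*(3)=90.7660
t_2: node(2,0) S=101.3435 payoff=43.0465 vs cont=43.3024 → 43.3024 [wait]  node(2,1) S=126.3400 payoff=18.0500 vs cont=24.0815 → 24.0815 [wait]  node(2,2) S=157.5019 payoff=0.0000 vs cont=9.8727 → 9.8727 [wait]  ⇒ S*(2)=-
t_1: node(1,0) S=113.1536 payoff=31.2364 vs cont=33.7840 → 33.7840 [wait]  node(1,1) S=141.0631 payoff=3.3269 vs cont=17.0738 → 17.0738 [wait]  ⇒ S*(1)=-
t_0: node(0,0) S=126.3400 payoff=18.0500 vs cont=25.5229 → 25.5229 [wait]  ⇒ S*(0)=-

price = 25.5229
boundary = - - - 90.7660 101.3435 90.7660 101.3435 113.1536
tree:
25.5229
33.7840 17.0738
43.3024 24.0815 9.8727
53.6240 32.8306 15.1116 4.4680
63.0974 43.0465 22.3918 7.6112 1.2145
71.5821 53.6240 31.8540 12.6636 2.3846 0.0000
79.1813 63.0974 43.0465 20.3867 4.6820 0.0000 0.0000
85.9872 71.5821 53.6240 31.2364 9.1930 0.0000 0.0000 0.0000
92.0829 79.1813 63.0974 43.0465 18.0500 0.0000 0.0000 0.0000 0.0000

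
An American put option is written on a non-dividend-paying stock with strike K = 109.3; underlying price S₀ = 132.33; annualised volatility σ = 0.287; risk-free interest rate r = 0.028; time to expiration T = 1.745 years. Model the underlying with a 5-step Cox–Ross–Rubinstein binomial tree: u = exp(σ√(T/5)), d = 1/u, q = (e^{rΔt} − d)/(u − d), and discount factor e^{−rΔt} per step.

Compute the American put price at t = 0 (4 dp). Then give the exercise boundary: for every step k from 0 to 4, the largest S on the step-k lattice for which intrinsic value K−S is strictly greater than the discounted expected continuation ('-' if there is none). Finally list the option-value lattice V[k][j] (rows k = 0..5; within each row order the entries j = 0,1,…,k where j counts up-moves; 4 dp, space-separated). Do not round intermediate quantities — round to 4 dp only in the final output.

params: Δt=0.34900 u=1.18477 d=0.84405 q=0.48653 e^(-rΔt)=0.99028
t_5 payoffs: 52.6124 29.7288 0.0000 0.0000 0.0000 0.0000
t_4: node(4,0) S=67.1617 payoff=42.1383 vs cont=41.0754 → 42.1383 [stop]  node(4,1) S=94.2736 payoff=15.0264 vs cont=15.1163 → 15.1163 [wait]  node(4,2) S=132.3300 payoff=0.0000 vs cont=0.0000 → 0.0000 [wait]  node(4,3) S=185.7490 payoff=0.0000 vs cont=0.0000 → 0.0000 [wait]  node(4,4) S=260.7322 payoff=0.0000 vs cont=0.0000 → 0.0000 [wait]  ⇒ S*(4)=67.1617
t_3: node(3,0) S=79.5712 payoff=29.7288 vs cont=28.7092 → 29.7288 [stop]  node(3,1) S=111.6926 payoff=0.0000 vs cont=7.6862 → 7.6862 [wait]  node(3,2) S=156.7806 payoff=0.0000 vs cont=0.0000 → 0.0000 [wait]  node(3,3) S=220.0699 payoff=0.0000 vs cont=0.0000 → 0.0000 [wait]  ⇒ S*(3)=79.5712
t_2: node(2,0) S=94.2736 payoff=15.0264 vs cont=18.8195 → 18.8195 [wait]  node(2,1) S=132.3300 payoff=0.0000 vs cont=3.9082 → 3.9082 [wait]  node(2,2) S=185.7490 payoff=0.0000 vs cont=0.0000 → 0.0000 [wait]  ⇒ S*(2)=-
t_1: node(1,0) S=111.6926 payoff=0.0000 vs cont=11.4522 → 11.4522 [wait]  node(1,1) S=156.7806 payoff=0.0000 vs cont=1.9872 → 1.9872 [wait]  ⇒ S*(1)=-
t_0: node(0,0) S=132.3300 payoff=0.0000 vs cont=6.7806 → 6.7806 [wait]  ⇒ S*(0)=-

price = 6.7806
boundary = - - - 79.5712 67.1617
tree:
6.7806
11.4522 1.9872
18.8195 3.9082 0.0000
29.7288 7.6862 0.0000 0.0000
42.1383 15.1163 0.0000 0.0000 0.0000
52.6124 29.7288 0.0000 0.0000 0.0000 0.0000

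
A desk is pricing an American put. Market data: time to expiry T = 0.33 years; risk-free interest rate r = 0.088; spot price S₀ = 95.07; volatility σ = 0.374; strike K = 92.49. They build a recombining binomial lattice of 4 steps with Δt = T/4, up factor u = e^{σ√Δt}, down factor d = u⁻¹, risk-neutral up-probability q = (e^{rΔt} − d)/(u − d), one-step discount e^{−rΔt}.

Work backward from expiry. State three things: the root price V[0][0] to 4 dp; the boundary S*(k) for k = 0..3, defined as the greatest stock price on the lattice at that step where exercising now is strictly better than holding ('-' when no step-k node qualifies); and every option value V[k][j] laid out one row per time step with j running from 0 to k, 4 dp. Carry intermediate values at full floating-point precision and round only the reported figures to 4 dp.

params: Δt=0.08250 u=1.11341 d=0.89815 q=0.50702 e^(-rΔt)=0.99277
t_4 payoffs: 30.6271 15.8003 0.0000 0.0000 0.0000
t_3: node(3,0) S=68.8785 payoff=23.6115 vs cont=22.9425 → 23.6115 [stop]  node(3,1) S=85.3867 payoff=7.1033 vs cont=7.7329 → 7.7329 [wait]  node(3,2) S=105.8515 payoff=0.0000 vs cont=0.0000 → 0.0000 [wait]  node(3,3) S=131.2211 payoff=0.0000 vs cont=0.0000 → 0.0000 [wait]  ⇒ S*(3)=68.8785
t_2: node(2,0) S=76.6897 payoff=15.8003 vs cont=15.4482 → 15.8003 [stop]  node(2,1) S=95.0700 payoff=0.0000 vs cont=3.7846 → 3.7846 [wait]  node(2,2) S=117.8556 payoff=0.0000 vs cont=0.0000 → 0.0000 [wait]  ⇒ S*(2)=76.6897
t_1: node(1,0) S=85.3867 payoff=7.1033 vs cont=9.6379 → 9.6379 [wait]  node(1,1) S=105.8515 payoff=0.0000 vs cont=1.8522 → 1.8522 [wait]  ⇒ S*(1)=-
t_0: node(0,0) S=95.0700 payoff=0.0000 vs cont=5.6493 → 5.6493 [wait]  ⇒ S*(0)=-

price = 5.6493
boundary = - - 76.6897 68.8785
tree:
5.6493
9.6379 1.8522
15.8003 3.7846 0.0000
23.6115 7.7329 0.0000 0.0000
30.6271 15.8003 0.0000 0.0000 0.0000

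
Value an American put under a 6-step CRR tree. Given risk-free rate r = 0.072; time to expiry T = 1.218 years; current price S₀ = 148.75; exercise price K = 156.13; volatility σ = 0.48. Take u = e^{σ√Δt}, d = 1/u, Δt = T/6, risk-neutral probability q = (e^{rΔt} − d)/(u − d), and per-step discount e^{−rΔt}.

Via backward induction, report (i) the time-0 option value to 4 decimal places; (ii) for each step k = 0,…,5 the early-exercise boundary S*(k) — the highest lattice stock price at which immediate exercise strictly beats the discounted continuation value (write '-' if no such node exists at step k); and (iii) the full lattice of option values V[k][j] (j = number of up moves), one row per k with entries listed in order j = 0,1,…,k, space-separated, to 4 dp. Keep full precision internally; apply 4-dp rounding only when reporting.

Δt=0.20300, u=1.24143, d=0.80552, q=0.47992, disc=e^(-rΔt)=0.98549
k=6 terminal: V=max(K-S,0) → 115.4934 93.5027 59.6116 7.3800 0.0000 0.0000 0.0000
k=5: j=0 S=50.4476 intr=105.6824 cont=103.4170 V=105.6824[EX]; j=1 S=77.7476 intr=78.3824 cont=76.1170 V=78.3824[EX]; j=2 S=119.8212 intr=36.3088 cont=34.0434 V=36.3088[EX]; j=3 S=184.6632 intr=0.0000 cont=3.7825 V=3.7825[hold]; j=4 S=284.5948 intr=0.0000 cont=0.0000 V=0.0000[hold]; j=5 S=438.6051 intr=0.0000 cont=0.0000 V=0.0000[hold]  S*(5)=119.8212
k=4: j=0 S=62.6273 intr=93.5027 cont=91.2373 V=93.5027[EX]; j=1 S=96.5184 intr=59.6116 cont=57.3462 V=59.6116[EX]; j=2 S=148.7500 intr=7.3800 cont=20.3985 V=20.3985[hold]; j=3 S=229.2470 intr=0.0000 cont=1.9387 V=1.9387[hold]; j=4 S=353.3055 intr=0.0000 cont=0.0000 V=0.0000[hold]  S*(4)=96.5184
k=3: j=0 S=77.7476 intr=78.3824 cont=76.1170 V=78.3824[EX]; j=1 S=119.8212 intr=36.3088 cont=40.2006 V=40.2006[hold]; j=2 S=184.6632 intr=0.0000 cont=11.3718 V=11.3718[hold]; j=3 S=284.5948 intr=0.0000 cont=0.9936 V=0.9936[hold]  S*(3)=77.7476
k=2: j=0 S=96.5184 intr=59.6116 cont=59.1868 V=59.6116[EX]; j=1 S=148.7500 intr=7.3800 cont=25.9826 V=25.9826[hold]; j=2 S=229.2470 intr=0.0000 cont=6.2984 V=6.2984[hold]  S*(2)=96.5184
k=1: j=0 S=119.8212 intr=36.3088 cont=42.8416 V=42.8416[hold]; j=1 S=184.6632 intr=0.0000 cont=16.2958 V=16.2958[hold]  S*(1)=-
k=0: j=0 S=148.7500 intr=7.3800 cont=29.6650 V=29.6650[hold]  S*(0)=-

price = 29.6650
boundary = - - 96.5184 77.7476 96.5184 119.8212
tree:
29.6650
42.8416 16.2958
59.6116 25.9826 6.2984
78.3824 40.2006 11.3718 0.9936
93.5027 59.6116 20.3985 1.9387 0.0000
105.6824 78.3824 36.3088 3.7825 0.0000 0.0000
115.4934 93.5027 59.6116 7.3800 0.0000 0.0000 0.0000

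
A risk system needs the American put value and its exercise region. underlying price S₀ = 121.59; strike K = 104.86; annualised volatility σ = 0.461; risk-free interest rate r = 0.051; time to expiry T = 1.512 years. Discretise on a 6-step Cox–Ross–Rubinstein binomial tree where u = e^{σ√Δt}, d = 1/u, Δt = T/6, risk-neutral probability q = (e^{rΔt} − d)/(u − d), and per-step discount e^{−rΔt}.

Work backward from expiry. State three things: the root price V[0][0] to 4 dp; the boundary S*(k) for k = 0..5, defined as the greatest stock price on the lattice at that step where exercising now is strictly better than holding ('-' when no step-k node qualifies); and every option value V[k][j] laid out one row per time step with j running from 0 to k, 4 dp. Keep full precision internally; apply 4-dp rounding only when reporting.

price = 15.0316
boundary = - - - 60.7274 48.1814 60.7274
tree:
15.0316
22.3086 7.2427
32.0310 11.9631 2.1210
44.1326 19.2714 4.0544 0.0000
56.6786 29.9629 7.7502 0.0000 0.0000
66.6325 44.1326 14.8151 0.0000 0.0000 0.0000
74.5301 56.6786 28.3199 0.0000 0.0000 0.0000 0.0000

params: Δt=0.25200 u=1.26039 d=0.79341 q=0.47010 e^(-rΔt)=0.98723
t_6 payoffs: 74.5301 56.6786 28.3199 0.0000 0.0000 0.0000 0.0000
t_5: node(5,0) S=38.2275 payoff=66.6325 vs cont=65.2935 → 66.6325 [stop]  node(5,1) S=60.7274 payoff=44.1326 vs cont=42.7936 → 44.1326 [stop]  node(5,2) S=96.4702 payoff=8.3898 vs cont=14.8151 → 14.8151 [wait]  node(5,3) S=153.2507 payoff=0.0000 vs cont=0.0000 → 0.0000 [wait]  node(5,4) S=243.4509 payoff=0.0000 vs cont=0.0000 → 0.0000 [wait]  node(5,5) S=386.7411 payoff=0.0000 vs cont=0.0000 → 0.0000 [wait]  ⇒ S*(5)=60.7274
t_4: node(4,0) S=48.1814 payoff=56.6786 vs cont=55.3395 → 56.6786 [stop]  node(4,1) S=76.5401 payoff=28.3199 vs cont=29.9629 → 29.9629 [wait]  node(4,2) S=121.5900 payoff=0.0000 vs cont=7.7502 → 7.7502 [wait]  node(4,3) S=193.1554 payoff=0.0000 vs cont=0.0000 → 0.0000 [wait]  node(4,4) S=306.8427 payoff=0.0000 vs cont=0.0000 → 0.0000 [wait]  ⇒ S*(4)=48.1814
t_3: node(3,0) S=60.7274 payoff=44.1326 vs cont=43.5561 → 44.1326 [stop]  node(3,1) S=96.4702 payoff=8.3898 vs cont=19.2714 → 19.2714 [wait]  node(3,2) S=153.2507 payoff=0.0000 vs cont=4.0544 → 4.0544 [wait]  node(3,3) S=243.4509 payoff=0.0000 vs cont=0.0000 → 0.0000 [wait]  ⇒ S*(3)=60.7274
t_2: node(2,0) S=76.5401 payoff=28.3199 vs cont=32.0310 → 32.0310 [wait]  node(2,1) S=121.5900 payoff=0.0000 vs cont=11.9631 → 11.9631 [wait]  node(2,2) S=193.1554 payoff=0.0000 vs cont=2.1210 → 2.1210 [wait]  ⇒ S*(2)=-
t_1: node(1,0) S=96.4702 payoff=8.3898 vs cont=22.3086 → 22.3086 [wait]  node(1,1) S=153.2507 payoff=0.0000 vs cont=7.2427 → 7.2427 [wait]  ⇒ S*(1)=-
t_0: node(0,0) S=121.5900 payoff=0.0000 vs cont=15.0316 → 15.0316 [wait]  ⇒ S*(0)=-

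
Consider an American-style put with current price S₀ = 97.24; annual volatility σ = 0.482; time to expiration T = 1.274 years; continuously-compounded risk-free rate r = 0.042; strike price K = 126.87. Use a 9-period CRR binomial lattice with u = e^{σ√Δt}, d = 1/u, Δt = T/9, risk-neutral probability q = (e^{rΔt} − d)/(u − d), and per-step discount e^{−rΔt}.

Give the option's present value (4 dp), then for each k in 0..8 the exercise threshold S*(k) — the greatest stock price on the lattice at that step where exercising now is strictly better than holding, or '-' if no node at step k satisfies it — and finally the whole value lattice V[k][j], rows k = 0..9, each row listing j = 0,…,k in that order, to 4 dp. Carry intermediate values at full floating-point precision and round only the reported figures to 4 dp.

params: Δt=0.14156 u=1.19883 d=0.83415 q=0.47114 e^(-rΔt)=0.99407
t_9 payoffs: 107.8582 99.5463 87.6005 70.4321 45.7577 10.2957 0.0000 0.0000 0.0000 0.0000
t_8: node(8,0) S=22.7919 payoff=104.0781 vs cont=103.3260 → 104.0781 [stop]  node(8,1) S=32.7564 payoff=94.1136 vs cont=93.3615 → 94.1136 [stop]  node(8,2) S=47.0774 payoff=79.7926 vs cont=79.0405 → 79.7926 [stop]  node(8,3) S=67.6595 payoff=59.2105 vs cont=58.4584 → 59.2105 [stop]  node(8,4) S=97.2400 payoff=29.6300 vs cont=28.8780 → 29.6300 [stop]  node(8,5) S=139.7530 payoff=0.0000 vs cont=5.4127 → 5.4127 [wait]  node(8,6) S=200.8524 payoff=0.0000 vs cont=0.0000 → 0.0000 [wait]  node(8,7) S=288.6643 payoff=0.0000 vs cont=0.0000 → 0.0000 [wait]  node(8,8) S=414.8672 payoff=0.0000 vs cont=0.0000 → 0.0000 [wait]  ⇒ S*(8)=97.2400
t_7: node(7,0) S=27.3237 payoff=99.5463 vs cont=98.7943 → 99.5463 [stop]  node(7,1) S=39.2695 payoff=87.6005 vs cont=86.8485 → 87.6005 [stop]  node(7,2) S=56.4379 payoff=70.4321 vs cont=69.6800 → 70.4321 [stop]  node(7,3) S=81.1123 payoff=45.7577 vs cont=45.0056 → 45.7577 [stop]  node(7,4) S=116.5743 payoff=10.2957 vs cont=18.1123 → 18.1123 [wait]  node(7,5) S=167.5402 payoff=0.0000 vs cont=2.8456 → 2.8456 [wait]  node(7,6) S=240.7881 payoff=0.0000 vs cont=0.0000 → 0.0000 [wait]  node(7,7) S=346.0598 payoff=0.0000 vs cont=0.0000 → 0.0000 [wait]  ⇒ S*(7)=81.1123
t_6: node(6,0) S=32.7564 payoff=94.1136 vs cont=93.3615 → 94.1136 [stop]  node(6,1) S=47.0774 payoff=79.7926 vs cont=79.0405 → 79.7926 [stop]  node(6,2) S=67.6595 payoff=59.2105 vs cont=58.4584 → 59.2105 [stop]  node(6,3) S=97.2400 payoff=29.6300 vs cont=32.5388 → 32.5388 [wait]  node(6,4) S=139.7530 payoff=0.0000 vs cont=10.8548 → 10.8548 [wait]  node(6,5) S=200.8524 payoff=0.0000 vs cont=1.4960 → 1.4960 [wait]  node(6,6) S=288.6643 payoff=0.0000 vs cont=0.0000 → 0.0000 [wait]  ⇒ S*(6)=67.6595
t_5: node(5,0) S=39.2695 payoff=87.6005 vs cont=86.8485 → 87.6005 [stop]  node(5,1) S=56.4379 payoff=70.4321 vs cont=69.6800 → 70.4321 [stop]  node(5,2) S=81.1123 payoff=45.7577 vs cont=46.3680 → 46.3680 [wait]  node(5,3) S=116.5743 payoff=10.2957 vs cont=22.1904 → 22.1904 [wait]  node(5,4) S=167.5402 payoff=0.0000 vs cont=6.4073 → 6.4073 [wait]  node(5,5) S=240.7881 payoff=0.0000 vs cont=0.7865 → 0.7865 [wait]  ⇒ S*(5)=56.4379
t_4: node(4,0) S=47.0774 payoff=79.7926 vs cont=79.0405 → 79.7926 [stop]  node(4,1) S=67.6595 payoff=59.2105 vs cont=58.7443 → 59.2105 [stop]  node(4,2) S=97.2400 payoff=29.6300 vs cont=34.7696 → 34.7696 [wait]  node(4,3) S=139.7530 payoff=0.0000 vs cont=14.6669 → 14.6669 [wait]  node(4,4) S=200.8524 payoff=0.0000 vs cont=3.7369 → 3.7369 [wait]  ⇒ S*(4)=67.6595
t_3: node(3,0) S=56.4379 payoff=70.4321 vs cont=69.6800 → 70.4321 [stop]  node(3,1) S=81.1123 payoff=45.7577 vs cont=47.4127 → 47.4127 [wait]  node(3,2) S=116.5743 payoff=10.2957 vs cont=25.1485 → 25.1485 [wait]  node(3,3) S=167.5402 payoff=0.0000 vs cont=9.4609 → 9.4609 [wait]  ⇒ S*(3)=56.4379
t_2: node(2,0) S=67.6595 payoff=59.2105 vs cont=59.2336 → 59.2336 [wait]  node(2,1) S=97.2400 payoff=29.6300 vs cont=36.7043 → 36.7043 [wait]  node(2,2) S=139.7530 payoff=0.0000 vs cont=17.6522 → 17.6522 [wait]  ⇒ S*(2)=-
t_1: node(1,0) S=81.1123 payoff=45.7577 vs cont=48.3310 → 48.3310 [wait]  node(1,1) S=116.5743 payoff=10.2957 vs cont=27.5638 → 27.5638 [wait]  ⇒ S*(1)=-
t_0: node(0,0) S=97.2400 payoff=29.6300 vs cont=38.3183 → 38.3183 [wait]  ⇒ S*(0)=-

price = 38.3183
boundary = - - - 56.4379 67.6595 56.4379 67.6595 81.1123 97.2400
tree:
38.3183
48.3310 27.5638
59.2336 36.7043 17.6522
70.4321 47.4127 25.1485 9.4609
79.7926 59.2105 34.7696 14.6669 3.7369
87.6005 70.4321 46.3680 22.1904 6.4073 0.7865
94.1136 79.7926 59.2105 32.5388 10.8548 1.4960 0.0000
99.5463 87.6005 70.4321 45.7577 18.1123 2.8456 0.0000 0.0000
104.0781 94.1136 79.7926 59.2105 29.6300 5.4127 0.0000 0.0000 0.0000
107.8582 99.5463 87.6005 70.4321 45.7577 10.2957 0.0000 0.0000 0.0000 0.0000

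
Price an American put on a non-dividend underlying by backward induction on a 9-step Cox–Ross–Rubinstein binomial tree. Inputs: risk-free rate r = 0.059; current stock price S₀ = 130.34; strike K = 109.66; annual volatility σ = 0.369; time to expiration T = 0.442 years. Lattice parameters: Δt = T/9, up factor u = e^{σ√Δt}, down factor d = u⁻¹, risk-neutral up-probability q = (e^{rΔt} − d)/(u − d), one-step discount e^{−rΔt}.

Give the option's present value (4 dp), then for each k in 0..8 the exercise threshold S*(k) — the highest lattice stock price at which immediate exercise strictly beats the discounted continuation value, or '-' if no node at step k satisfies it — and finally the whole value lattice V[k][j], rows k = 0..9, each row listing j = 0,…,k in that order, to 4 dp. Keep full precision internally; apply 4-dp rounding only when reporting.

price = 3.6775
boundary = - - - - - - 79.7982 86.5979 93.9770
tree:
3.6775
5.6209 1.7345
8.3885 2.8559 0.6110
12.1738 4.6109 1.0984 0.1217
17.0963 7.2687 1.9511 0.2429 0.0000
23.1023 11.1247 3.4131 0.4845 0.0000 0.0000
29.8618 16.4039 5.8529 0.9666 0.0000 0.0000 0.0000
36.1275 23.0621 9.7689 1.9284 0.0000 0.0000 0.0000 0.0000
41.9013 29.8618 15.6830 3.8472 0.0000 0.0000 0.0000 0.0000 0.0000
47.2217 36.1275 23.0621 7.6752 0.0000 0.0000 0.0000 0.0000 0.0000 0.0000

params: Δt=0.04911 u=1.08521 d=0.92148 q=0.49729 e^(-rΔt)=0.99711
t_9 payoffs: 47.2217 36.1275 23.0621 7.6752 0.0000 0.0000 0.0000 0.0000 0.0000 0.0000
t_8: node(8,0) S=67.7587 payoff=41.9013 vs cont=41.5840 → 41.9013 [stop]  node(8,1) S=79.7982 payoff=29.8618 vs cont=29.5445 → 29.8618 [stop]  node(8,2) S=93.9770 payoff=15.6830 vs cont=15.3658 → 15.6830 [stop]  node(8,3) S=110.6750 payoff=0.0000 vs cont=3.8472 → 3.8472 [wait]  node(8,4) S=130.3400 payoff=0.0000 vs cont=0.0000 → 0.0000 [wait]  node(8,5) S=153.4991 payoff=0.0000 vs cont=0.0000 → 0.0000 [wait]  node(8,6) S=180.7732 payoff=0.0000 vs cont=0.0000 → 0.0000 [wait]  node(8,7) S=212.8934 payoff=0.0000 vs cont=0.0000 → 0.0000 [wait]  node(8,8) S=250.7208 payoff=0.0000 vs cont=0.0000 → 0.0000 [wait]  ⇒ S*(8)=93.9770
t_7: node(7,0) S=73.5325 payoff=36.1275 vs cont=35.8102 → 36.1275 [stop]  node(7,1) S=86.5979 payoff=23.0621 vs cont=22.7448 → 23.0621 [stop]  node(7,2) S=101.9848 payoff=7.6752 vs cont=9.7689 → 9.7689 [wait]  node(7,3) S=120.1057 payoff=0.0000 vs cont=1.9284 → 1.9284 [wait]  node(7,4) S=141.4464 payoff=0.0000 vs cont=0.0000 → 0.0000 [wait]  node(7,5) S=166.5789 payoff=0.0000 vs cont=0.0000 → 0.0000 [wait]  node(7,6) S=196.1770 payoff=0.0000 vs cont=0.0000 → 0.0000 [wait]  node(7,7) S=231.0342 payoff=0.0000 vs cont=0.0000 → 0.0000 [wait]  ⇒ S*(7)=86.5979
t_6: node(6,0) S=79.7982 payoff=29.8618 vs cont=29.5445 → 29.8618 [stop]  node(6,1) S=93.9770 payoff=15.6830 vs cont=16.4039 → 16.4039 [wait]  node(6,2) S=110.6750 payoff=0.0000 vs cont=5.8529 → 5.8529 [wait]  node(6,3) S=130.3400 payoff=0.0000 vs cont=0.9666 → 0.9666 [wait]  node(6,4) S=153.4991 payoff=0.0000 vs cont=0.0000 → 0.0000 [wait]  node(6,5) S=180.7732 payoff=0.0000 vs cont=0.0000 → 0.0000 [wait]  node(6,6) S=212.8934 payoff=0.0000 vs cont=0.0000 → 0.0000 [wait]  ⇒ S*(6)=79.7982
t_5: node(5,0) S=86.5979 payoff=23.0621 vs cont=23.1023 → 23.1023 [wait]  node(5,1) S=101.9848 payoff=7.6752 vs cont=11.1247 → 11.1247 [wait]  node(5,2) S=120.1057 payoff=0.0000 vs cont=3.4131 → 3.4131 [wait]  node(5,3) S=141.4464 payoff=0.0000 vs cont=0.4845 → 0.4845 [wait]  node(5,4) S=166.5789 payoff=0.0000 vs cont=0.0000 → 0.0000 [wait]  node(5,5) S=196.1770 payoff=0.0000 vs cont=0.0000 → 0.0000 [wait]  ⇒ S*(5)=-
t_4: node(4,0) S=93.9770 payoff=15.6830 vs cont=17.0963 → 17.0963 [wait]  node(4,1) S=110.6750 payoff=0.0000 vs cont=7.2687 → 7.2687 [wait]  node(4,2) S=130.3400 payoff=0.0000 vs cont=1.9511 → 1.9511 [wait]  node(4,3) S=153.4991 payoff=0.0000 vs cont=0.2429 → 0.2429 [wait]  node(4,4) S=180.7732 payoff=0.0000 vs cont=0.0000 → 0.0000 [wait]  ⇒ S*(4)=-
t_3: node(3,0) S=101.9848 payoff=7.6752 vs cont=12.1738 → 12.1738 [wait]  node(3,1) S=120.1057 payoff=0.0000 vs cont=4.6109 → 4.6109 [wait]  node(3,2) S=141.4464 payoff=0.0000 vs cont=1.0984 → 1.0984 [wait]  node(3,3) S=166.5789 payoff=0.0000 vs cont=0.1217 → 0.1217 [wait]  ⇒ S*(3)=-
t_2: node(2,0) S=110.6750 payoff=0.0000 vs cont=8.3885 → 8.3885 [wait]  node(2,1) S=130.3400 payoff=0.0000 vs cont=2.8559 → 2.8559 [wait]  node(2,2) S=153.4991 payoff=0.0000 vs cont=0.6110 → 0.6110 [wait]  ⇒ S*(2)=-
t_1: node(1,0) S=120.1057 payoff=0.0000 vs cont=5.6209 → 5.6209 [wait]  node(1,1) S=141.4464 payoff=0.0000 vs cont=1.7345 → 1.7345 [wait]  ⇒ S*(1)=-
t_0: node(0,0) S=130.3400 payoff=0.0000 vs cont=3.6775 → 3.6775 [wait]  ⇒ S*(0)=-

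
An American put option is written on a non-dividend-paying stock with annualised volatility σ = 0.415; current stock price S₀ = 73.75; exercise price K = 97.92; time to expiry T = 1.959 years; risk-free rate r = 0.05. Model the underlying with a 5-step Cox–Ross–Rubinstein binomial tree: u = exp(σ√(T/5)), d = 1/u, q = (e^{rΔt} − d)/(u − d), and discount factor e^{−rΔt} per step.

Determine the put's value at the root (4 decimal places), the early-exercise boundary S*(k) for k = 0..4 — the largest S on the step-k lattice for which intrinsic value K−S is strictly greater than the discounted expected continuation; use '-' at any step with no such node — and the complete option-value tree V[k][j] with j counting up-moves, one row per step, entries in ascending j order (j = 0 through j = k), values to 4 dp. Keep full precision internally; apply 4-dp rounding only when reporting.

params: Δt=0.39180 u=1.29663 d=0.77123 q=0.47308 e^(-rΔt)=0.98060
t_5 payoffs: 77.7971 64.0887 41.0416 2.2939 0.0000 0.0000
t_4: node(4,0) S=26.0918 payoff=71.8282 vs cont=69.9286 → 71.8282 [stop]  node(4,1) S=43.8665 payoff=54.0535 vs cont=52.1539 → 54.0535 [stop]  node(4,2) S=73.7500 payoff=24.1700 vs cont=22.2704 → 24.1700 [stop]  node(4,3) S=123.9912 payoff=0.0000 vs cont=1.1853 → 1.1853 [wait]  node(4,4) S=208.4586 payoff=0.0000 vs cont=0.0000 → 0.0000 [wait]  ⇒ S*(4)=73.7500
t_3: node(3,0) S=33.8313 payoff=64.0887 vs cont=62.1891 → 64.0887 [stop]  node(3,1) S=56.8784 payoff=41.0416 vs cont=39.1420 → 41.0416 [stop]  node(3,2) S=95.6261 payoff=2.2939 vs cont=13.0385 → 13.0385 [wait]  node(3,3) S=160.7701 payoff=0.0000 vs cont=0.6124 → 0.6124 [wait]  ⇒ S*(3)=56.8784
t_2: node(2,0) S=43.8665 payoff=54.0535 vs cont=52.1539 → 54.0535 [stop]  node(2,1) S=73.7500 payoff=24.1700 vs cont=27.2548 → 27.2548 [wait]  node(2,2) S=123.9912 payoff=0.0000 vs cont=7.0211 → 7.0211 [wait]  ⇒ S*(2)=43.8665
t_1: node(1,0) S=56.8784 payoff=41.0416 vs cont=40.5730 → 41.0416 [stop]  node(1,1) S=95.6261 payoff=2.2939 vs cont=17.3397 → 17.3397 [wait]  ⇒ S*(1)=56.8784
t_0: node(0,0) S=73.7500 payoff=24.1700 vs cont=29.2502 → 29.2502 [wait]  ⇒ S*(0)=-

price = 29.2502
boundary = - 56.8784 43.8665 56.8784 73.7500
tree:
29.2502
41.0416 17.3397
54.0535 27.2548 7.0211
64.0887 41.0416 13.0385 0.6124
71.8282 54.0535 24.1700 1.1853 0.0000
77.7971 64.0887 41.0416 2.2939 0.0000 0.0000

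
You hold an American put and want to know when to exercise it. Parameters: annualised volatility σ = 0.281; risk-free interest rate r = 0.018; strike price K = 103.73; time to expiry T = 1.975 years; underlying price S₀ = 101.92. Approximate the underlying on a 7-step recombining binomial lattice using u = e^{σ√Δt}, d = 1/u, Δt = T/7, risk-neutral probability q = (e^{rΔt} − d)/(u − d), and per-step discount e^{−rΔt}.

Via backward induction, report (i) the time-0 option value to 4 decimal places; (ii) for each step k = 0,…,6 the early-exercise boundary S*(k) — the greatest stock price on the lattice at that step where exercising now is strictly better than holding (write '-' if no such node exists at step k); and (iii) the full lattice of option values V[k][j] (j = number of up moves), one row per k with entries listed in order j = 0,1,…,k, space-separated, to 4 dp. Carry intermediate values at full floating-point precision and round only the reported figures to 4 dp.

Δt=0.28214, u=1.16097, d=0.86135, q=0.47975, disc=e^(-rΔt)=0.99493
k=7 terminal: V=max(K-S,0) → 67.8789 55.4077 38.5983 15.9416 0.0000 0.0000 0.0000 0.0000
k=6: j=0 S=41.6222 intr=62.1078 cont=61.5823 V=62.1078[EX]; j=1 S=56.1009 intr=47.6291 cont=47.1036 V=47.6291[EX]; j=2 S=75.6162 intr=28.1138 cont=27.5884 V=28.1138[EX]; j=3 S=101.9200 intr=1.8100 cont=8.2517 V=8.2517[hold]; j=4 S=137.3739 intr=0.0000 cont=0.0000 V=0.0000[hold]; j=5 S=185.1608 intr=0.0000 cont=0.0000 V=0.0000[hold]; j=6 S=249.5709 intr=0.0000 cont=0.0000 V=0.0000[hold]  S*(6)=75.6162
k=5: j=0 S=48.3223 intr=55.4077 cont=54.8823 V=55.4077[EX]; j=1 S=65.1317 intr=38.5983 cont=38.0729 V=38.5983[EX]; j=2 S=87.7884 intr=15.9416 cont=18.4909 V=18.4909[hold]; j=3 S=118.3264 intr=0.0000 cont=4.2712 V=4.2712[hold]; j=4 S=159.4875 intr=0.0000 cont=0.0000 V=0.0000[hold]; j=5 S=214.9668 intr=0.0000 cont=0.0000 V=0.0000[hold]  S*(5)=65.1317
k=4: j=0 S=56.1009 intr=47.6291 cont=47.1036 V=47.6291[EX]; j=1 S=75.6162 intr=28.1138 cont=28.8052 V=28.8052[hold]; j=2 S=101.9200 intr=1.8100 cont=11.6099 V=11.6099[hold]; j=3 S=137.3739 intr=0.0000 cont=2.2109 V=2.2109[hold]; j=4 S=185.1608 intr=0.0000 cont=0.0000 V=0.0000[hold]  S*(4)=56.1009
k=3: j=0 S=65.1317 intr=38.5983 cont=38.4029 V=38.5983[EX]; j=1 S=87.7884 intr=15.9416 cont=20.4517 V=20.4517[hold]; j=2 S=118.3264 intr=0.0000 cont=7.0648 V=7.0648[hold]; j=3 S=159.4875 intr=0.0000 cont=1.1444 V=1.1444[hold]  S*(3)=65.1317
k=2: j=0 S=75.6162 intr=28.1138 cont=29.7411 V=29.7411[hold]; j=1 S=101.9200 intr=1.8100 cont=13.9583 V=13.9583[hold]; j=2 S=137.3739 intr=0.0000 cont=4.2031 V=4.2031[hold]  S*(2)=-
k=1: j=0 S=87.7884 intr=15.9416 cont=22.0570 V=22.0570[hold]; j=1 S=118.3264 intr=0.0000 cont=9.2313 V=9.2313[hold]  S*(1)=-
k=0: j=0 S=101.9200 intr=1.8100 cont=15.8233 V=15.8233[hold]  S*(0)=-

price = 15.8233
boundary = - - - 65.1317 56.1009 65.1317 75.6162
tree:
15.8233
22.0570 9.2313
29.7411 13.9583 4.2031
38.5983 20.4517 7.0648 1.1444
47.6291 28.8052 11.6099 2.2109 0.0000
55.4077 38.5983 18.4909 4.2712 0.0000 0.0000
62.1078 47.6291 28.1138 8.2517 0.0000 0.0000 0.0000
67.8789 55.4077 38.5983 15.9416 0.0000 0.0000 0.0000 0.0000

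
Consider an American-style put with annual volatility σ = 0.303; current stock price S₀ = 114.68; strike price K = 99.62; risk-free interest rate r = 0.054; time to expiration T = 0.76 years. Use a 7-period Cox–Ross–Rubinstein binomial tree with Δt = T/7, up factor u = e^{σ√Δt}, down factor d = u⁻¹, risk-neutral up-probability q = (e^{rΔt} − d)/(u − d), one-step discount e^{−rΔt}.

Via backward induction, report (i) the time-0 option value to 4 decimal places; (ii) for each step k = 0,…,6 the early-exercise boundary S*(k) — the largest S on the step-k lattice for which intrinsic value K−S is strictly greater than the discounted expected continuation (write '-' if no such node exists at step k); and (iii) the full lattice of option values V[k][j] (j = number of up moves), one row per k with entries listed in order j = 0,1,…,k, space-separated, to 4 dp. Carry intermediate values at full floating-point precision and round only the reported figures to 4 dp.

price = 4.1523
boundary = - - - - 76.9218 69.6129 76.9218
tree:
4.1523
6.6750 1.7226
10.4294 3.0647 0.4243
15.7299 5.3442 0.8613 0.0000
22.6982 9.0682 1.7482 0.0000 0.0000
30.0071 14.7947 3.5487 0.0000 0.0000 0.0000
36.6215 22.6982 7.2034 0.0000 0.0000 0.0000 0.0000
42.6074 30.0071 14.6219 0.0000 0.0000 0.0000 0.0000 0.0000

Δt=0.10857, u=1.10499, d=0.90498, q=0.50446, disc=e^(-rΔt)=0.99415
k=7 terminal: V=max(K-S,0) → 42.6074 30.0071 14.6219 0.0000 0.0000 0.0000 0.0000 0.0000
k=6: j=0 S=62.9985 intr=36.6215 cont=36.0391 V=36.6215[EX]; j=1 S=76.9218 intr=22.6982 cont=22.1158 V=22.6982[EX]; j=2 S=93.9223 intr=5.6977 cont=7.2034 V=7.2034[hold]; j=3 S=114.6800 intr=0.0000 cont=0.0000 V=0.0000[hold]; j=4 S=140.0254 intr=0.0000 cont=0.0000 V=0.0000[hold]; j=5 S=170.9723 intr=0.0000 cont=0.0000 V=0.0000[hold]; j=6 S=208.7589 intr=0.0000 cont=0.0000 V=0.0000[hold]  S*(6)=76.9218
k=5: j=0 S=69.6129 intr=30.0071 cont=29.4247 V=30.0071[EX]; j=1 S=84.9981 intr=14.6219 cont=14.7947 V=14.7947[hold]; j=2 S=103.7835 intr=0.0000 cont=3.5487 V=3.5487[hold]; j=3 S=126.7206 intr=0.0000 cont=0.0000 V=0.0000[hold]; j=4 S=154.7271 intr=0.0000 cont=0.0000 V=0.0000[hold]; j=5 S=188.9233 intr=0.0000 cont=0.0000 V=0.0000[hold]  S*(5)=69.6129
k=4: j=0 S=76.9218 intr=22.6982 cont=22.2025 V=22.6982[EX]; j=1 S=93.9223 intr=5.6977 cont=9.0682 V=9.0682[hold]; j=2 S=114.6800 intr=0.0000 cont=1.7482 V=1.7482[hold]; j=3 S=140.0254 intr=0.0000 cont=0.0000 V=0.0000[hold]; j=4 S=170.9723 intr=0.0000 cont=0.0000 V=0.0000[hold]  S*(4)=76.9218
k=3: j=0 S=84.9981 intr=14.6219 cont=15.7299 V=15.7299[hold]; j=1 S=103.7835 intr=0.0000 cont=5.3442 V=5.3442[hold]; j=2 S=126.7206 intr=0.0000 cont=0.8613 V=0.8613[hold]; j=3 S=154.7271 intr=0.0000 cont=0.0000 V=0.0000[hold]  S*(3)=-
k=2: j=0 S=93.9223 intr=5.6977 cont=10.4294 V=10.4294[hold]; j=1 S=114.6800 intr=0.0000 cont=3.0647 V=3.0647[hold]; j=2 S=140.0254 intr=0.0000 cont=0.4243 V=0.4243[hold]  S*(2)=-
k=1: j=0 S=103.7835 intr=0.0000 cont=6.6750 V=6.6750[hold]; j=1 S=126.7206 intr=0.0000 cont=1.7226 V=1.7226[hold]  S*(1)=-
k=0: j=0 S=114.6800 intr=0.0000 cont=4.1523 V=4.1523[hold]  S*(0)=-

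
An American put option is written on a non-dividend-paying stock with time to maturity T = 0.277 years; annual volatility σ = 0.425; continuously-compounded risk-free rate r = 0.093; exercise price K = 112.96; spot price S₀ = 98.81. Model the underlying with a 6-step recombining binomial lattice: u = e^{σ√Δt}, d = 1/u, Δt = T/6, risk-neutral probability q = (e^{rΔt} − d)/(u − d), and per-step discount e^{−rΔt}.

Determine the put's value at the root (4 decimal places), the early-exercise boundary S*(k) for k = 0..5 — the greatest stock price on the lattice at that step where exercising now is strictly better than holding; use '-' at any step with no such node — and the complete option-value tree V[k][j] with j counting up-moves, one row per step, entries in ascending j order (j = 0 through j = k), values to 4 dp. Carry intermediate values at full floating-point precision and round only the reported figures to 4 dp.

price = 16.7813
boundary = - - 82.3159 90.1867 82.3159 90.1867
tree:
16.7813
23.1452 10.5797
30.6441 15.8666 5.3987
37.8280 22.7733 9.1158 1.7387
44.3849 30.6441 14.8290 3.4973 0.0000
50.3696 37.8280 22.7733 7.0346 0.0000 0.0000
55.8320 44.3849 30.6441 14.1500 0.0000 0.0000 0.0000

Δt=0.04617  u=1.09562  d=0.91273  q=0.50071  discount=0.99572
step 6 (expiry): payoffs max(K−S,0) = 55.8320 44.3849 30.6441 14.1500 0.0000 0.0000 0.0000
step 5: (k=5,j=0): S=62.5904, (K−S)⁺=50.3696, hold=49.8856 ⇒ V=50.3696 exercise | (k=5,j=1): S=75.1320, (K−S)⁺=37.8280, hold=37.3440 ⇒ V=37.8280 exercise | (k=5,j=2): S=90.1867, (K−S)⁺=22.7733, hold=22.2894 ⇒ V=22.7733 exercise | (k=5,j=3): S=108.2579, (K−S)⁺=4.7021, hold=7.0346 ⇒ V=7.0346 continue | (k=5,j=4): S=129.9501, (K−S)⁺=0.0000, hold=0.0000 ⇒ V=0.0000 continue | (k=5,j=5): S=155.9890, (K−S)⁺=0.0000, hold=0.0000 ⇒ V=0.0000 continue  boundary S*=90.1867
step 4: (k=4,j=0): S=68.5751, (K−S)⁺=44.3849, hold=43.9009 ⇒ V=44.3849 exercise | (k=4,j=1): S=82.3159, (K−S)⁺=30.6441, hold=30.1602 ⇒ V=30.6441 exercise | (k=4,j=2): S=98.8100, (K−S)⁺=14.1500, hold=14.8290 ⇒ V=14.8290 continue | (k=4,j=3): S=118.6091, (K−S)⁺=0.0000, hold=3.4973 ⇒ V=3.4973 continue | (k=4,j=4): S=142.3755, (K−S)⁺=0.0000, hold=0.0000 ⇒ V=0.0000 continue  boundary S*=82.3159
step 3: (k=3,j=0): S=75.1320, (K−S)⁺=37.8280, hold=37.3440 ⇒ V=37.8280 exercise | (k=3,j=1): S=90.1867, (K−S)⁺=22.7733, hold=22.6279 ⇒ V=22.7733 exercise | (k=3,j=2): S=108.2579, (K−S)⁺=4.7021, hold=9.1158 ⇒ V=9.1158 continue | (k=3,j=3): S=129.9501, (K−S)⁺=0.0000, hold=1.7387 ⇒ V=1.7387 continue  boundary S*=90.1867
step 2: (k=2,j=0): S=82.3159, (K−S)⁺=30.6441, hold=30.1602 ⇒ V=30.6441 exercise | (k=2,j=1): S=98.8100, (K−S)⁺=14.1500, hold=15.8666 ⇒ V=15.8666 continue | (k=2,j=2): S=118.6091, (K−S)⁺=0.0000, hold=5.3987 ⇒ V=5.3987 continue  boundary S*=82.3159
step 1: (k=1,j=0): S=90.1867, (K−S)⁺=22.7733, hold=23.1452 ⇒ V=23.1452 continue | (k=1,j=1): S=108.2579, (K−S)⁺=4.7021, hold=10.5797 ⇒ V=10.5797 continue  boundary S*=-
step 0: (k=0,j=0): S=98.8100, (K−S)⁺=14.1500, hold=16.7813 ⇒ V=16.7813 continue  boundary S*=-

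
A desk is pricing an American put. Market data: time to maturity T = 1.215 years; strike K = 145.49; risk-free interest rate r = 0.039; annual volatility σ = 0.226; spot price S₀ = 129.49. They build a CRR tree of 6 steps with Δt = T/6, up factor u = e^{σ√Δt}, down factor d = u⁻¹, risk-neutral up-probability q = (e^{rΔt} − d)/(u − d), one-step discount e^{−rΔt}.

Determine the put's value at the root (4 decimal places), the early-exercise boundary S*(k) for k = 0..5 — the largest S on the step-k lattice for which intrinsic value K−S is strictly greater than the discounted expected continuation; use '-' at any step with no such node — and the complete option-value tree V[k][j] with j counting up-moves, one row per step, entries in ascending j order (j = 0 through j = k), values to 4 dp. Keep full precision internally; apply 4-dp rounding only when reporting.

params: Δt=0.20250 u=1.10705 d=0.90330 q=0.51351 e^(-rΔt)=0.99213
t_6 payoffs: 75.1456 59.2785 39.8324 16.0000 0.0000 0.0000 0.0000
t_5: node(5,0) S=77.8749 payoff=67.6151 vs cont=66.4706 → 67.6151 [stop]  node(5,1) S=95.4406 payoff=50.0494 vs cont=48.9050 → 50.0494 [stop]  node(5,2) S=116.9684 payoff=28.5216 vs cont=27.3771 → 28.5216 [stop]  node(5,3) S=143.3521 payoff=2.1379 vs cont=7.7226 → 7.7226 [wait]  node(5,4) S=175.6869 payoff=0.0000 vs cont=0.0000 → 0.0000 [wait]  node(5,5) S=215.3153 payoff=0.0000 vs cont=0.0000 → 0.0000 [wait]  ⇒ S*(5)=116.9684
t_4: node(4,0) S=86.2115 payoff=59.2785 vs cont=58.1340 → 59.2785 [stop]  node(4,1) S=105.6576 payoff=39.8324 vs cont=38.6879 → 39.8324 [stop]  node(4,2) S=129.4900 payoff=16.0000 vs cont=17.7007 → 17.7007 [wait]  node(4,3) S=158.6981 payoff=0.0000 vs cont=3.7274 → 3.7274 [wait]  node(4,4) S=194.4945 payoff=0.0000 vs cont=0.0000 → 0.0000 [wait]  ⇒ S*(4)=105.6576
t_3: node(3,0) S=95.4406 payoff=50.0494 vs cont=48.9050 → 50.0494 [stop]  node(3,1) S=116.9684 payoff=28.5216 vs cont=28.2436 → 28.5216 [stop]  node(3,2) S=143.3521 payoff=2.1379 vs cont=10.4425 → 10.4425 [wait]  node(3,3) S=175.6869 payoff=0.0000 vs cont=1.7991 → 1.7991 [wait]  ⇒ S*(3)=116.9684
t_2: node(2,0) S=105.6576 payoff=39.8324 vs cont=38.6879 → 39.8324 [stop]  node(2,1) S=129.4900 payoff=16.0000 vs cont=19.0865 → 19.0865 [wait]  node(2,2) S=158.6981 payoff=0.0000 vs cont=5.9568 → 5.9568 [wait]  ⇒ S*(2)=105.6576
t_1: node(1,0) S=116.9684 payoff=28.5216 vs cont=28.9496 → 28.9496 [wait]  node(1,1) S=143.3521 payoff=2.1379 vs cont=12.2471 → 12.2471 [wait]  ⇒ S*(1)=-
t_0: node(0,0) S=129.4900 payoff=16.0000 vs cont=20.2124 → 20.2124 [wait]  ⇒ S*(0)=-

price = 20.2124
boundary = - - 105.6576 116.9684 105.6576 116.9684
tree:
20.2124
28.9496 12.2471
39.8324 19.0865 5.9568
50.0494 28.5216 10.4425 1.7991
59.2785 39.8324 17.7007 3.7274 0.0000
67.6151 50.0494 28.5216 7.7226 0.0000 0.0000
75.1456 59.2785 39.8324 16.0000 0.0000 0.0000 0.0000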